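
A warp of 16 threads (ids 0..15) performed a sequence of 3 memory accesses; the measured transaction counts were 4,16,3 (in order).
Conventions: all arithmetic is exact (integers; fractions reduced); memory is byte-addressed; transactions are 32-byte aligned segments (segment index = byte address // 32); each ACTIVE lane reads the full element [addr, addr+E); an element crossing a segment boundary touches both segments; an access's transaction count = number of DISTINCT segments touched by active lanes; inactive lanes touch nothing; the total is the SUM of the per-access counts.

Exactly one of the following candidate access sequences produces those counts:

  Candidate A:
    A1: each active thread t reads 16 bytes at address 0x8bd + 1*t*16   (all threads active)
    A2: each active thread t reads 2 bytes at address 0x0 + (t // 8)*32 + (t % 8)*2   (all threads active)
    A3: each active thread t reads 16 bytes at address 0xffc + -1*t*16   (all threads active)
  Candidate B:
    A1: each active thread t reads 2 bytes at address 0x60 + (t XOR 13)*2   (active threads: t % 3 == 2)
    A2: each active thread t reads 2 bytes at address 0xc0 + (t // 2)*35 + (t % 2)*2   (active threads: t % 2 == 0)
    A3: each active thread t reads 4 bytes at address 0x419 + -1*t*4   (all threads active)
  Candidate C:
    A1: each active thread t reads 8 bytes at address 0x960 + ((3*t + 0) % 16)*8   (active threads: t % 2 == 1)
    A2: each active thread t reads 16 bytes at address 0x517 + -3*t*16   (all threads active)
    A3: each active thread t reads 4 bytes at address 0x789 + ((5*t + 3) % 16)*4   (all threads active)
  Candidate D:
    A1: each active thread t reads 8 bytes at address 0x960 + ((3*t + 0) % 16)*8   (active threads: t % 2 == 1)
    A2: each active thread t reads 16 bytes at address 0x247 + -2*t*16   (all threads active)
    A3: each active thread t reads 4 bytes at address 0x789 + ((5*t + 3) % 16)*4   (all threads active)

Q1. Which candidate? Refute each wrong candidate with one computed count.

A: A1 gives 9 transactions, not 4
B: A1 gives 1 transaction, not 4
C: A2 gives 24 transactions, not 16
D: all counts match (4,16,3)

Answer: D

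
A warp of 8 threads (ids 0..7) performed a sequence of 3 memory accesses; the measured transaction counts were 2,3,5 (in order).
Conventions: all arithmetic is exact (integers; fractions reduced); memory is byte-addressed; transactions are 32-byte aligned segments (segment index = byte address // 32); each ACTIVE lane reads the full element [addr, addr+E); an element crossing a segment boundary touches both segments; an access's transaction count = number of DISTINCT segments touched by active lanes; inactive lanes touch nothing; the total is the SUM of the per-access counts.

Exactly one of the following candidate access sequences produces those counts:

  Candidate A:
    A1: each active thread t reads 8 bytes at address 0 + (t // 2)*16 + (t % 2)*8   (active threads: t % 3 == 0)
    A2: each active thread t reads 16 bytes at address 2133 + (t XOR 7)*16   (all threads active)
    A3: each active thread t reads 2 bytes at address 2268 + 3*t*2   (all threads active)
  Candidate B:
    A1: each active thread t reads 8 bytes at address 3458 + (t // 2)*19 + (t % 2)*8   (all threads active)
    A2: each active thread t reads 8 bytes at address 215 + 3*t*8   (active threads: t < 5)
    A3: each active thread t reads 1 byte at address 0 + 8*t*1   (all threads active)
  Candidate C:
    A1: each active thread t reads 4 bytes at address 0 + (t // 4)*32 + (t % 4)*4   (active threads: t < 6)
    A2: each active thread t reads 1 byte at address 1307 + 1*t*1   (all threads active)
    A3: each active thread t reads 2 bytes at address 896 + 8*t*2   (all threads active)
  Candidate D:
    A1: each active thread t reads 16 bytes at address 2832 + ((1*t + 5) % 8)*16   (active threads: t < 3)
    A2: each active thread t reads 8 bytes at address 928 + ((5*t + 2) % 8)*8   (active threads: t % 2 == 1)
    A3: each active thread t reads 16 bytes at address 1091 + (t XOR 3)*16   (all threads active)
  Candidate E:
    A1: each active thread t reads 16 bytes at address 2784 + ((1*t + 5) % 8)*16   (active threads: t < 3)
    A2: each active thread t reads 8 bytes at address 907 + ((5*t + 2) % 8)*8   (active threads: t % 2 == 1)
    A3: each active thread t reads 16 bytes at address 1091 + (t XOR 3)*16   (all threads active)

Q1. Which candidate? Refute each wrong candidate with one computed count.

A: A2 gives 5 transactions, not 3
B: A1 gives 3 transactions, not 2
C: A2 gives 2 transactions, not 3
D: A2 gives 2 transactions, not 3
E: all counts match (2,3,5)

Answer: E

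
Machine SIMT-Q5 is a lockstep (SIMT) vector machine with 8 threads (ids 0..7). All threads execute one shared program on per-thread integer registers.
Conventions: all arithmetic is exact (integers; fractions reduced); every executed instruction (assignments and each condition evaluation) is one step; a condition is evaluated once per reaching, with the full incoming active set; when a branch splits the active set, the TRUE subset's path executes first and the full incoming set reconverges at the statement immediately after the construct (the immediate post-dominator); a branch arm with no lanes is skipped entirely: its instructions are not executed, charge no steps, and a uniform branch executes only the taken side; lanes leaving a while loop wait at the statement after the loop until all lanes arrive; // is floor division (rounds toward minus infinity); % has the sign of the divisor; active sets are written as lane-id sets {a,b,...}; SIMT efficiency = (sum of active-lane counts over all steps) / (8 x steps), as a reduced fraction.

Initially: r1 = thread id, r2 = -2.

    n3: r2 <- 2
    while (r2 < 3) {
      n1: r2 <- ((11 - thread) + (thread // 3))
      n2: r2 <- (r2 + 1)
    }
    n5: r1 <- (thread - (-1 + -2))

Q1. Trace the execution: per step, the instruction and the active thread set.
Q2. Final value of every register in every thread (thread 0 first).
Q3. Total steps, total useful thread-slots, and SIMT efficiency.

step 0: r2 <- 2                      {0,1,2,3,4,5,6,7}
step 1: eval (r2 < 3)                {0,1,2,3,4,5,6,7}
step 2: r2 <- ((11 - thread) + (thread // 3)) {0,1,2,3,4,5,6,7}
step 3: r2 <- (r2 + 1)               {0,1,2,3,4,5,6,7}
step 4: eval (r2 < 3)                {0,1,2,3,4,5,6,7}
step 5: r1 <- (thread - (-1 + -2))   {0,1,2,3,4,5,6,7}

Answer: 6 steps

r1: 3,4,5,6,7,8,9,10
r2: 12,11,10,10,9,8,8,7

steps = 6; useful = 48; efficiency = 48/48 = 1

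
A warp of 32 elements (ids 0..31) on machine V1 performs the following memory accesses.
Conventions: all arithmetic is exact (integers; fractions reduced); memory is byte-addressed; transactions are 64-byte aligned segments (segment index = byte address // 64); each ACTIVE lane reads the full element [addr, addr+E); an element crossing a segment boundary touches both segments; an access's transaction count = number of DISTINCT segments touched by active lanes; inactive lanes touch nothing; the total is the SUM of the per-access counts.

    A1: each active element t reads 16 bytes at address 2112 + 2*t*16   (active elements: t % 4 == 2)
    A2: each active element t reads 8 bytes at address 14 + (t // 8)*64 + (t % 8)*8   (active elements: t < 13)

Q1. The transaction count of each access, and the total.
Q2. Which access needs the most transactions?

A1: 8 transactions
A2: 2 transactions

Answer: 8,2; total 10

Answer: A1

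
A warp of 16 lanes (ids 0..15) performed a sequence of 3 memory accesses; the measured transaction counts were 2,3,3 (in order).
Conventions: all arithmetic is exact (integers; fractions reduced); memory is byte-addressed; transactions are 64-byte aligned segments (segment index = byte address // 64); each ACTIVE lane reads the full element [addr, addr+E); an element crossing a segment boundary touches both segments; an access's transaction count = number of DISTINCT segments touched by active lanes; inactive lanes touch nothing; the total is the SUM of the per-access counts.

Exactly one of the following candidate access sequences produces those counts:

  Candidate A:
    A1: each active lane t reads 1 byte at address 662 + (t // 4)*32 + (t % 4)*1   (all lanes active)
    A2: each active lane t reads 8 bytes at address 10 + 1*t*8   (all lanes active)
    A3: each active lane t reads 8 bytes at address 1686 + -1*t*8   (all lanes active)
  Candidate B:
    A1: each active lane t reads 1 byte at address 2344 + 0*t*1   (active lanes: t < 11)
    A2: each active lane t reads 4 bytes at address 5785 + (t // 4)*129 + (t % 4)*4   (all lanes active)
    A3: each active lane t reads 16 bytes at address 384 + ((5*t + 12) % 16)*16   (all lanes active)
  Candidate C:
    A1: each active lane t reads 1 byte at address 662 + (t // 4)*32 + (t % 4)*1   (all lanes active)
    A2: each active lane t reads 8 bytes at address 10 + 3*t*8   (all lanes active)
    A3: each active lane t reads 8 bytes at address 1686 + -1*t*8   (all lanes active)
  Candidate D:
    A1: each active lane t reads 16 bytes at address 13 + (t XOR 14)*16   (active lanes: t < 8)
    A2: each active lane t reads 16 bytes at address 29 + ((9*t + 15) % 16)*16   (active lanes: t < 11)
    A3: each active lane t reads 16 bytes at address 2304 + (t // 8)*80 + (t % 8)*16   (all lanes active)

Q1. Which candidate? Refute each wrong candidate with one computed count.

B: A1 gives 1 transaction, not 2
C: A2 gives 6 transactions, not 3
D: A1 gives 3 transactions, not 2
A: all counts match (2,3,3)

Answer: A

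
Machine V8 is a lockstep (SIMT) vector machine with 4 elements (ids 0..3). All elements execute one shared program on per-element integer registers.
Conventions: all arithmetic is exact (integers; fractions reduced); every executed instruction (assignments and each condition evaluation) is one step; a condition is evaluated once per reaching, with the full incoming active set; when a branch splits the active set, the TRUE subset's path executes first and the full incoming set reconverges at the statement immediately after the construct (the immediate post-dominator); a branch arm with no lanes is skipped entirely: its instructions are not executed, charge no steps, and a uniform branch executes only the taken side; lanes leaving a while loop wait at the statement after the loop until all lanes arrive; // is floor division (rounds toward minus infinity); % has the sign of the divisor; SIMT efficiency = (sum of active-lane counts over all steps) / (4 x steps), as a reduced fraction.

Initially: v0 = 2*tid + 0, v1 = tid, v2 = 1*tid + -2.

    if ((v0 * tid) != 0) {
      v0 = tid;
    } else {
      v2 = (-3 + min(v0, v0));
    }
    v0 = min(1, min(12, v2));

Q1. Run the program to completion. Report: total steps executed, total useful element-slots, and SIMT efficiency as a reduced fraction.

Answer: 4 steps, 12 useful, 3/4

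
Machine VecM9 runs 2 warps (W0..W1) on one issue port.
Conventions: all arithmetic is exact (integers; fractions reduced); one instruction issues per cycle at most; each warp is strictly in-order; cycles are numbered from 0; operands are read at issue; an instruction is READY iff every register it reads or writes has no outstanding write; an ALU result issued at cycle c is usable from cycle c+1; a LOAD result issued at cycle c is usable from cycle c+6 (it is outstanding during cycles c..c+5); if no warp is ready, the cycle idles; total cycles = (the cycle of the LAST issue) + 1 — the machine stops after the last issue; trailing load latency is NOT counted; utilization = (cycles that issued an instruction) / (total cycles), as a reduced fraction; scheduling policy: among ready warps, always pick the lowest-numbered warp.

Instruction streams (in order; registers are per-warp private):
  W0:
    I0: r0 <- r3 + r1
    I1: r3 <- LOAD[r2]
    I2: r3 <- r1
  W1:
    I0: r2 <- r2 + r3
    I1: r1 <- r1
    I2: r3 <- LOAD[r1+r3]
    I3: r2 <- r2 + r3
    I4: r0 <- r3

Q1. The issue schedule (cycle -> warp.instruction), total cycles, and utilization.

cycle 0: W0.I0
cycle 1: W0.I1
cycle 2: W1.I0
cycle 3: W1.I1
cycle 4: W1.I2
cycle 5: idle
cycle 6: idle
cycle 7: W0.I2
cycle 8: idle
cycle 9: idle
cycle 10: W1.I3
cycle 11: W1.I4

Answer: 12 cycles, utilization 2/3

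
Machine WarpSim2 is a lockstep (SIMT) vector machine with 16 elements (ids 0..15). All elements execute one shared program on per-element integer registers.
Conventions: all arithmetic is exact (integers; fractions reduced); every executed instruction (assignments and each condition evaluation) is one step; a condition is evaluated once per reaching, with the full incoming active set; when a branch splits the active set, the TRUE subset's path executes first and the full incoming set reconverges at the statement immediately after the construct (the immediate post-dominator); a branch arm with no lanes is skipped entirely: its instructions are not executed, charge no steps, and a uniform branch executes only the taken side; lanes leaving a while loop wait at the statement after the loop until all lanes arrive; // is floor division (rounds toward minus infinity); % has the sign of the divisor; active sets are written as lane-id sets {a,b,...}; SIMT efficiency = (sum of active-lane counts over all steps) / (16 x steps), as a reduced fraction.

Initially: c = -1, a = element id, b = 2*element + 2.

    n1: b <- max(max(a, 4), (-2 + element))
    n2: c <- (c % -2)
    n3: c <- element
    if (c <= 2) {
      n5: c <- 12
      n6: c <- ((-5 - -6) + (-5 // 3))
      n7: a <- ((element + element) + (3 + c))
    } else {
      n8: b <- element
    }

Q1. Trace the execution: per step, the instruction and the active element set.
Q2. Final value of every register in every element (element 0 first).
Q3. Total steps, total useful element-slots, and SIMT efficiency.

step 0: b <- max(max(a, 4), (-2 + element)) {0,1,2,3,4,5,6,7,8,9,10,11,12,13,14,15}
step 1: c <- (c % -2)                {0,1,2,3,4,5,6,7,8,9,10,11,12,13,14,15}
step 2: c <- element                 {0,1,2,3,4,5,6,7,8,9,10,11,12,13,14,15}
step 3: eval (c <= 2)                {0,1,2,3,4,5,6,7,8,9,10,11,12,13,14,15}
step 4: c <- 12                      {0,1,2}
step 5: c <- ((-5 - -6) + (-5 // 3)) {0,1,2}
step 6: a <- ((element + element) + (3 + c)) {0,1,2}
step 7: b <- element                 {3,4,5,6,7,8,9,10,11,12,13,14,15}

Answer: 8 steps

c: -1,-1,-1,3,4,5,6,7,8,9,10,11,12,13,14,15
a: 2,4,6,3,4,5,6,7,8,9,10,11,12,13,14,15
b: 4,4,4,3,4,5,6,7,8,9,10,11,12,13,14,15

steps = 8; useful = 86; efficiency = 86/128 = 43/64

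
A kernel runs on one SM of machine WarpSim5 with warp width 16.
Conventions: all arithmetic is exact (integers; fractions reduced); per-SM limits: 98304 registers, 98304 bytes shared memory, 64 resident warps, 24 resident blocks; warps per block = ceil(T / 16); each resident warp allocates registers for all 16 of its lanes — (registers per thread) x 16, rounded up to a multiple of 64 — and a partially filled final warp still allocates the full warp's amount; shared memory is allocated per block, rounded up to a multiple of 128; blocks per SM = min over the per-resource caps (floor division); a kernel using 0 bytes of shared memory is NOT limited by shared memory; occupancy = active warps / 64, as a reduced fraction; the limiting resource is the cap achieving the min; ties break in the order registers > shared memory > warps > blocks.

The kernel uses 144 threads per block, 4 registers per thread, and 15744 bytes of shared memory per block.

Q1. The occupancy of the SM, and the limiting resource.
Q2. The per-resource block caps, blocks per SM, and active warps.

Answer: occupancy 27/32, limited by shared memory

registers: 170 blocks
shared memory: 6 blocks
warps: 7 blocks
blocks: 24 blocks

Answer: 6 blocks, 54 active warps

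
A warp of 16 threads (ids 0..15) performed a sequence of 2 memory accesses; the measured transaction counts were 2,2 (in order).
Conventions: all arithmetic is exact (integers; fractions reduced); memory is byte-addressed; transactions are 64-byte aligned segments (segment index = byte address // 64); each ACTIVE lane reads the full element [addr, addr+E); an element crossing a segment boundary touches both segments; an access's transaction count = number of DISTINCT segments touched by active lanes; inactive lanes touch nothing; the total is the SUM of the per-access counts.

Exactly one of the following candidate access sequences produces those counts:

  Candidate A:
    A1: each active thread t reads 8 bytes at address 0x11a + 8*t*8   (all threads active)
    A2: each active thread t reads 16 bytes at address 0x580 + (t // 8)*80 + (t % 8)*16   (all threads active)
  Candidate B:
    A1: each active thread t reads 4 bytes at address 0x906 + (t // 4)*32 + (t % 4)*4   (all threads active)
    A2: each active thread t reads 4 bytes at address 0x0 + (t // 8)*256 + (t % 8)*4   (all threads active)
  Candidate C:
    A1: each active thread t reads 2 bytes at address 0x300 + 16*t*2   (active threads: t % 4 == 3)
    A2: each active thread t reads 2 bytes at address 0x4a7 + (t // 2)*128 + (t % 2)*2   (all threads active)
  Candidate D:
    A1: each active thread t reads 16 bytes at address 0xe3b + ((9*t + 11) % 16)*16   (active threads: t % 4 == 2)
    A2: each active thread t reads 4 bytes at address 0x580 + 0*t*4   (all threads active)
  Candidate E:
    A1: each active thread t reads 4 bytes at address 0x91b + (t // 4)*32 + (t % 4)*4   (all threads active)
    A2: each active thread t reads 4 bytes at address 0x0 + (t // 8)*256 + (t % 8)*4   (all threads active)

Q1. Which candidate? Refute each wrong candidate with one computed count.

A: A1 gives 16 transactions, not 2
C: A1 gives 4 transactions, not 2
D: A1 gives 4 transactions, not 2
E: A1 gives 3 transactions, not 2
B: all counts match (2,2)

Answer: B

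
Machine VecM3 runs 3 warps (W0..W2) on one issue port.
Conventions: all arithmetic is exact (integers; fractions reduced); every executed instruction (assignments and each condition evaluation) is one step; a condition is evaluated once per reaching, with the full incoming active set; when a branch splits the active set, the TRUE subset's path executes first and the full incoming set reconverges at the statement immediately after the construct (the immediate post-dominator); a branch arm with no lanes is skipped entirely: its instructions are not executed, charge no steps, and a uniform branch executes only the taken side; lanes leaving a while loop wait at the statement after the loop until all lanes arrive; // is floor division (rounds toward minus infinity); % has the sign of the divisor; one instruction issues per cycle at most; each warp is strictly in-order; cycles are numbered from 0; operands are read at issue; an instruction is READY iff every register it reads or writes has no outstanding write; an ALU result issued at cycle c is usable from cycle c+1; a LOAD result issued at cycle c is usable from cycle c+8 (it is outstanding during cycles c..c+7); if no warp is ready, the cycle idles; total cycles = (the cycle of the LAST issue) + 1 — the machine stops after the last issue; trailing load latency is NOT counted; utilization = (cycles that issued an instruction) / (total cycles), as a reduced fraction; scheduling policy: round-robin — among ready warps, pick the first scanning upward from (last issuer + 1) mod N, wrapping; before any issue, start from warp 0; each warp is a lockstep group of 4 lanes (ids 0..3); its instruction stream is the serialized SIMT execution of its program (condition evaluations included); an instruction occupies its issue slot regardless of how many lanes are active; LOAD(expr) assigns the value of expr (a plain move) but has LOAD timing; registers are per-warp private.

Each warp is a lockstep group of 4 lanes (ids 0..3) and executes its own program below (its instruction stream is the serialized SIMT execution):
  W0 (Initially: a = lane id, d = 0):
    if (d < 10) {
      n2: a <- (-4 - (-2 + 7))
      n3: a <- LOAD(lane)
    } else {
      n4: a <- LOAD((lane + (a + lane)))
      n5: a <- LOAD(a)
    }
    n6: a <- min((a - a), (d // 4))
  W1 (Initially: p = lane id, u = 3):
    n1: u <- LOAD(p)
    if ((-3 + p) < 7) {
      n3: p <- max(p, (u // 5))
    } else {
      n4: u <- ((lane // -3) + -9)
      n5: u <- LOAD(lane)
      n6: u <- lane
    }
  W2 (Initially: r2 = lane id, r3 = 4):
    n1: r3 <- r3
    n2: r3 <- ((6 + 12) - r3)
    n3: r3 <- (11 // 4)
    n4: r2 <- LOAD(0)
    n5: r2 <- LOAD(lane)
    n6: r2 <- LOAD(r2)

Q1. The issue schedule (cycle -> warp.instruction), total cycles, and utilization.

cycle 0: W0.I0
cycle 1: W1.I0
cycle 2: W2.I0
cycle 3: W0.I1
cycle 4: W1.I1
cycle 5: W2.I1
cycle 6: W0.I2
cycle 7: W2.I2
cycle 8: W2.I3
cycle 9: W1.I2
cycle 10: idle
cycle 11: idle
cycle 12: idle
cycle 13: idle
cycle 14: W0.I3
cycle 15: idle
cycle 16: W2.I4
cycle 17: idle
cycle 18: idle
cycle 19: idle
cycle 20: idle
cycle 21: idle
cycle 22: idle
cycle 23: idle
cycle 24: W2.I5

Answer: 25 cycles, utilization 13/25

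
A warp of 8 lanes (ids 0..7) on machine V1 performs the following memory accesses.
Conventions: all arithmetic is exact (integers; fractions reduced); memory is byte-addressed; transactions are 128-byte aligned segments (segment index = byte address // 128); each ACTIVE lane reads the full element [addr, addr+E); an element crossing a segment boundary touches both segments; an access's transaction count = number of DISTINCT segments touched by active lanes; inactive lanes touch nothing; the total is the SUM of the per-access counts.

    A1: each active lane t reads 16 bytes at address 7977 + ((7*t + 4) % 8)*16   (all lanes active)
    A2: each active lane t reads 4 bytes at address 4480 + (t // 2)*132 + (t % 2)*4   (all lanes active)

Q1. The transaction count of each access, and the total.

A1: 2 transactions
A2: 4 transactions

Answer: 2,4; total 6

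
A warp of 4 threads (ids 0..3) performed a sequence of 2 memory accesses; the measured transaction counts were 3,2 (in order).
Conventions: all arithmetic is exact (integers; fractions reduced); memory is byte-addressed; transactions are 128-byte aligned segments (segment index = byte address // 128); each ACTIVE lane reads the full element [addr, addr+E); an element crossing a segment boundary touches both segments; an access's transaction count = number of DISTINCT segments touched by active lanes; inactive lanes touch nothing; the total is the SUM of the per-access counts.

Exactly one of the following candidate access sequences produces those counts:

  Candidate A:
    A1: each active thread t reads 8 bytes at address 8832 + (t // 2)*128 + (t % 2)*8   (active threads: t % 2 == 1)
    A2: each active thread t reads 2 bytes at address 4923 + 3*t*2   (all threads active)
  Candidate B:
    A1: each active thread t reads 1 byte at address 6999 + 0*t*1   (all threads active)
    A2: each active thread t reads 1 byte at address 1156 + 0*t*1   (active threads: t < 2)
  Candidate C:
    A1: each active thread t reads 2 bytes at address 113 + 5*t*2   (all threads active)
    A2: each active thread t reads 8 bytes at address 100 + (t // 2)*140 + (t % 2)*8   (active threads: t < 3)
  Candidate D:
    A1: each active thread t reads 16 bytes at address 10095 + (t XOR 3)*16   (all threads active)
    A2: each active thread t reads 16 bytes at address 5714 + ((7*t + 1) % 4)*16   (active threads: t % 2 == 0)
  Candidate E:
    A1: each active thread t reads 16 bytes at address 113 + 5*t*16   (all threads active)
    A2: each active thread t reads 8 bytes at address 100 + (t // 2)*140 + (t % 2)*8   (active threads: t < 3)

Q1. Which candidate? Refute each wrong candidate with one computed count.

A: A1 gives 2 transactions, not 3
B: A1 gives 1 transaction, not 3
C: A1 gives 2 transactions, not 3
D: A1 gives 2 transactions, not 3
E: all counts match (3,2)

Answer: E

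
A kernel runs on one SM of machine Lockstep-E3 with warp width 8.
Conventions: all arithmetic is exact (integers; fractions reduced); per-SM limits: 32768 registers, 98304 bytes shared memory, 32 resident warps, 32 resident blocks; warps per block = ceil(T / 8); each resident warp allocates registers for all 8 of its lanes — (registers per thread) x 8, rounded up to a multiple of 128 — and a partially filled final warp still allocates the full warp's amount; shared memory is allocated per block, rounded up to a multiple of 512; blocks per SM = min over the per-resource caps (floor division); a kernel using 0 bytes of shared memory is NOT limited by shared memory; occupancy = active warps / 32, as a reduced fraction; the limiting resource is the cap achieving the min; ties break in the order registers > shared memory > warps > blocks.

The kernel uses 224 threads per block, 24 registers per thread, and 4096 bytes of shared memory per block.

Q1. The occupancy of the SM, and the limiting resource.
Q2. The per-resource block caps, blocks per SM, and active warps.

Answer: occupancy 7/8, limited by warps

registers: 4 blocks
shared memory: 24 blocks
warps: 1 block
blocks: 32 blocks

Answer: 1 block, 28 active warps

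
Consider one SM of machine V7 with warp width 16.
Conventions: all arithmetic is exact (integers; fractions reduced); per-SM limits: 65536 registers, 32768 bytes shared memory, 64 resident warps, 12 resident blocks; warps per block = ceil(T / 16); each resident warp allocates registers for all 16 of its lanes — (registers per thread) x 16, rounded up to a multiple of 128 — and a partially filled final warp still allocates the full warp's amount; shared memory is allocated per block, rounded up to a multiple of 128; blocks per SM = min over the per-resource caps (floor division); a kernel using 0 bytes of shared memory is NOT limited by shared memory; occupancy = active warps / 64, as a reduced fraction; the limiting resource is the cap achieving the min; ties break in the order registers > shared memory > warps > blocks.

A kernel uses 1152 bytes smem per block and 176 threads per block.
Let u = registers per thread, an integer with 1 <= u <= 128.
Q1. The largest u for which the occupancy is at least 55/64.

Answer: u = 72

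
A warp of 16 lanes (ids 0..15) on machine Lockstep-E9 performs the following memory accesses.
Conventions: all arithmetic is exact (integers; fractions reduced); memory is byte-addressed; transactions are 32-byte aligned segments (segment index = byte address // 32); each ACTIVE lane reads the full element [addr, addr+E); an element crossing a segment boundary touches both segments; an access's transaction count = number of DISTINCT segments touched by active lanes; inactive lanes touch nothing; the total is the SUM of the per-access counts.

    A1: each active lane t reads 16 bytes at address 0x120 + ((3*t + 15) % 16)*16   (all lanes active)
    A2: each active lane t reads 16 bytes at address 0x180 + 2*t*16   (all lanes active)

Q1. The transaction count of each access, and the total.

A1: 8 transactions
A2: 16 transactions

Answer: 8,16; total 24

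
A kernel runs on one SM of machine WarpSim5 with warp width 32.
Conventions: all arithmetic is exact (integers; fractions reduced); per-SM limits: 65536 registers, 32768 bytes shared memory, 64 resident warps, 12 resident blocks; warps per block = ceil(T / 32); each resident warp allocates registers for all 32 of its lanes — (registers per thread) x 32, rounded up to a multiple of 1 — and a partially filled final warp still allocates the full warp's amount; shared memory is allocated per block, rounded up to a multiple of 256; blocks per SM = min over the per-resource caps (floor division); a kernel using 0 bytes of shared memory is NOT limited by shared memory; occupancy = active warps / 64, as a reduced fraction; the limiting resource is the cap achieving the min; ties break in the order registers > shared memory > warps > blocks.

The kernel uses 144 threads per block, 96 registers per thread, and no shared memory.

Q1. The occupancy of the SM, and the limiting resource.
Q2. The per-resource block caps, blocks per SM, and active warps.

Answer: occupancy 5/16, limited by registers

registers: 4 blocks
shared memory: no limit (kernel uses none)
warps: 12 blocks
blocks: 12 blocks

Answer: 4 blocks, 20 active warps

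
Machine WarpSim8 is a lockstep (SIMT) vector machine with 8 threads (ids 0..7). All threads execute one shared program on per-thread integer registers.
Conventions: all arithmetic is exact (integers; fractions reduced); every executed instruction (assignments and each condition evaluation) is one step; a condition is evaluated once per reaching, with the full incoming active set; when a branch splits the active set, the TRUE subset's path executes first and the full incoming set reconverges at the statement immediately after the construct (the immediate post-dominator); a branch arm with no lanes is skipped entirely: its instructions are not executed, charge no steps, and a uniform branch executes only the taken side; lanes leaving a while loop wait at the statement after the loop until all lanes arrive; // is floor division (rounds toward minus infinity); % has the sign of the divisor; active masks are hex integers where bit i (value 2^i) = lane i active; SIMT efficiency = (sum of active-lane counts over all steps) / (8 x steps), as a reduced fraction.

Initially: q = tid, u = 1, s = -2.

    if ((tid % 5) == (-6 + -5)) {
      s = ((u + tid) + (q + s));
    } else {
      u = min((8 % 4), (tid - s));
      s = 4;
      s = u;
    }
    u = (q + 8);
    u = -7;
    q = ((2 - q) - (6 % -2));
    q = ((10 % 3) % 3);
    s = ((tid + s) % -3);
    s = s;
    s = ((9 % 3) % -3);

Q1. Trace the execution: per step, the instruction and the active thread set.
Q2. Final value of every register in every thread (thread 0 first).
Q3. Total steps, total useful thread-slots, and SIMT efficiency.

step 0: eval ((tid % 5) == (-6 + -5)) 0xff
step 1: u <- min((8 % 4), (tid - s)) 0xff
step 2: s <- 4                       0xff
step 3: s <- u                       0xff
step 4: u <- (q + 8)                 0xff
step 5: u <- -7                      0xff
step 6: q <- ((2 - q) - (6 % -2))    0xff
step 7: q <- ((10 % 3) % 3)          0xff
step 8: s <- ((tid + s) % -3)        0xff
step 9: s <- s                       0xff
step 10: s <- ((9 % 3) % -3)          0xff

Answer: 11 steps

q: 1,1,1,1,1,1,1,1
u: -7,-7,-7,-7,-7,-7,-7,-7
s: 0,0,0,0,0,0,0,0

steps = 11; useful = 88; efficiency = 88/88 = 1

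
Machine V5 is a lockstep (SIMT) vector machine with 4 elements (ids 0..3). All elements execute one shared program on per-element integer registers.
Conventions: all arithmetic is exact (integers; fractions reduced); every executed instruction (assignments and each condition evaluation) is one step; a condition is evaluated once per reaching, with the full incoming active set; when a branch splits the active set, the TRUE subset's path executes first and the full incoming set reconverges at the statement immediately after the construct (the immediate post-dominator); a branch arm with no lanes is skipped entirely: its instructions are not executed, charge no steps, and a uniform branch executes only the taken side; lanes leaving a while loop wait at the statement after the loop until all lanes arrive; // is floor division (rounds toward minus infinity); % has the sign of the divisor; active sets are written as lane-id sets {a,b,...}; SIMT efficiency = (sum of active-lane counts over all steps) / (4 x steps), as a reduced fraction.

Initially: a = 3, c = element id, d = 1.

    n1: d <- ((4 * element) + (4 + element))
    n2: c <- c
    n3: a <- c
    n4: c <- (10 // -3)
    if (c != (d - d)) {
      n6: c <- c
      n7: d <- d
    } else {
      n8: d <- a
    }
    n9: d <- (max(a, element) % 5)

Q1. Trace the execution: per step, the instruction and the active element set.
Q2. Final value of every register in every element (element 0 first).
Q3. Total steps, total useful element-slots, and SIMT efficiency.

step 0: d <- ((4 * element) + (4 + element)) {0,1,2,3}
step 1: c <- c                       {0,1,2,3}
step 2: a <- c                       {0,1,2,3}
step 3: c <- (10 // -3)              {0,1,2,3}
step 4: eval (c != (d - d))          {0,1,2,3}
step 5: c <- c                       {0,1,2,3}
step 6: d <- d                       {0,1,2,3}
step 7: d <- (max(a, element) % 5)   {0,1,2,3}

Answer: 8 steps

a: 0,1,2,3
c: -4,-4,-4,-4
d: 0,1,2,3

steps = 8; useful = 32; efficiency = 32/32 = 1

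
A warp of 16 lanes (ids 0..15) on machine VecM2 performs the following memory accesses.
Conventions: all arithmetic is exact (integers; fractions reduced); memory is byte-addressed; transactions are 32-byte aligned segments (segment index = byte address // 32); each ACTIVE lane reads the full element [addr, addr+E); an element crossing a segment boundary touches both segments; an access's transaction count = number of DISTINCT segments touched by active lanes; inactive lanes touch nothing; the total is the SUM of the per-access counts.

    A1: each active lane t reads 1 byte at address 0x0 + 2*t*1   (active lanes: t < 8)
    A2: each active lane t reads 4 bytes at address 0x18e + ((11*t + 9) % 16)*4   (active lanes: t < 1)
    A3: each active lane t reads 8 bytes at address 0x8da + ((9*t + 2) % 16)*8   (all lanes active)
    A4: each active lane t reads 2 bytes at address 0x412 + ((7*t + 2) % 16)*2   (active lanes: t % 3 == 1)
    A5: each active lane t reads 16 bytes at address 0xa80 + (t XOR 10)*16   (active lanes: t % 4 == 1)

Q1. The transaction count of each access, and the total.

A1: 1 transaction
A2: 1 transaction
A3: 5 transactions
A4: 2 transactions
A5: 4 transactions

Answer: 1,1,5,2,4; total 13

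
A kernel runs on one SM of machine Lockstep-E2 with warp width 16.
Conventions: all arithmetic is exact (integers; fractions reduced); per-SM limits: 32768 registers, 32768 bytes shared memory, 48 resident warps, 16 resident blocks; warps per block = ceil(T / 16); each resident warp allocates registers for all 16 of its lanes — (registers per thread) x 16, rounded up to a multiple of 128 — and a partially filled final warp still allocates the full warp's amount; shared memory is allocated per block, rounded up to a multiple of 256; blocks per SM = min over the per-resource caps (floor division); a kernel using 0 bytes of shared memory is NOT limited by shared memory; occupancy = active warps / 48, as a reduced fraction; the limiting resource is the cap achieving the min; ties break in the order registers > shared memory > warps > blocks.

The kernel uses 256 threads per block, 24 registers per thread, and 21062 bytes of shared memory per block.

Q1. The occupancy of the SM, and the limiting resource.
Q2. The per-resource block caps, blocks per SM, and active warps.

Answer: occupancy 1/3, limited by shared memory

registers: 5 blocks
shared memory: 1 block
warps: 3 blocks
blocks: 16 blocks

Answer: 1 block, 16 active warps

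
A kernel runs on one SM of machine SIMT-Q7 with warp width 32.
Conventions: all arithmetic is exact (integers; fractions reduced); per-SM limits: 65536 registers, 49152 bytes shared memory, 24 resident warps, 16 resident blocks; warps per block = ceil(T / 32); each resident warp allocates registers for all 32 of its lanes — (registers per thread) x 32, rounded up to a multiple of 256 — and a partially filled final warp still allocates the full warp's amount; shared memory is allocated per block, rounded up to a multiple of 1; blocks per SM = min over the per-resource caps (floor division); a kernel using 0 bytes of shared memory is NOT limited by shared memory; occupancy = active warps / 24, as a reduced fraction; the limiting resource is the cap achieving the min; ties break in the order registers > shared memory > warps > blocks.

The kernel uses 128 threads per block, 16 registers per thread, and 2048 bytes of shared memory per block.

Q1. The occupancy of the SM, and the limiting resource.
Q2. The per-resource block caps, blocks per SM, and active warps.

Answer: occupancy 1, limited by warps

registers: 32 blocks
shared memory: 24 blocks
warps: 6 blocks
blocks: 16 blocks

Answer: 6 blocks, 24 active warps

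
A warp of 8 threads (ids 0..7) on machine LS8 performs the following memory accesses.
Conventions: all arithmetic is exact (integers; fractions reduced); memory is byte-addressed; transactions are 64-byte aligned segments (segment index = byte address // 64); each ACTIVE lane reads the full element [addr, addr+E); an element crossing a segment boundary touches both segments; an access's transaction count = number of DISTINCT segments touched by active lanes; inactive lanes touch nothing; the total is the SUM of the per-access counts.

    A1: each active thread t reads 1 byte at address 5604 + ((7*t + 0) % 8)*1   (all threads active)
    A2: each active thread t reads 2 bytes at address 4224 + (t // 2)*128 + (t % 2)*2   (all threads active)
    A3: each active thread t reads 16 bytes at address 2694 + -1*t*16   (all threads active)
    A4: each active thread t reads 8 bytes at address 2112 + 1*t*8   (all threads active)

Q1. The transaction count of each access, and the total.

A1: 1 transaction
A2: 4 transactions
A3: 3 transactions
A4: 1 transaction

Answer: 1,4,3,1; total 9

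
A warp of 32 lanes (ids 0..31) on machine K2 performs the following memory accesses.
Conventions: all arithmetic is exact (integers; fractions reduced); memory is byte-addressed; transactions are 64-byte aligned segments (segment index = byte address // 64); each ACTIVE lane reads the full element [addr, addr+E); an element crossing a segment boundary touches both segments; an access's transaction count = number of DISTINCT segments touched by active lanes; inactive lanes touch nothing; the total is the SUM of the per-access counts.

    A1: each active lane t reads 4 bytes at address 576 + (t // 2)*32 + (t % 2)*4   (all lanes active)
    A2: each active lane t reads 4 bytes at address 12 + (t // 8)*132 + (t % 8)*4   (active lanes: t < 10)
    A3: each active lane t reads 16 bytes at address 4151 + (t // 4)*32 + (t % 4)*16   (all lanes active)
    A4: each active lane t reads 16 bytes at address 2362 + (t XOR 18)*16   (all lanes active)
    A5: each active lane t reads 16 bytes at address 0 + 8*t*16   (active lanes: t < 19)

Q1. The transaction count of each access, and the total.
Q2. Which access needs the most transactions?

A1: 8 transactions
A2: 2 transactions
A3: 6 transactions
A4: 9 transactions
A5: 19 transactions

Answer: 8,2,6,9,19; total 44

Answer: A5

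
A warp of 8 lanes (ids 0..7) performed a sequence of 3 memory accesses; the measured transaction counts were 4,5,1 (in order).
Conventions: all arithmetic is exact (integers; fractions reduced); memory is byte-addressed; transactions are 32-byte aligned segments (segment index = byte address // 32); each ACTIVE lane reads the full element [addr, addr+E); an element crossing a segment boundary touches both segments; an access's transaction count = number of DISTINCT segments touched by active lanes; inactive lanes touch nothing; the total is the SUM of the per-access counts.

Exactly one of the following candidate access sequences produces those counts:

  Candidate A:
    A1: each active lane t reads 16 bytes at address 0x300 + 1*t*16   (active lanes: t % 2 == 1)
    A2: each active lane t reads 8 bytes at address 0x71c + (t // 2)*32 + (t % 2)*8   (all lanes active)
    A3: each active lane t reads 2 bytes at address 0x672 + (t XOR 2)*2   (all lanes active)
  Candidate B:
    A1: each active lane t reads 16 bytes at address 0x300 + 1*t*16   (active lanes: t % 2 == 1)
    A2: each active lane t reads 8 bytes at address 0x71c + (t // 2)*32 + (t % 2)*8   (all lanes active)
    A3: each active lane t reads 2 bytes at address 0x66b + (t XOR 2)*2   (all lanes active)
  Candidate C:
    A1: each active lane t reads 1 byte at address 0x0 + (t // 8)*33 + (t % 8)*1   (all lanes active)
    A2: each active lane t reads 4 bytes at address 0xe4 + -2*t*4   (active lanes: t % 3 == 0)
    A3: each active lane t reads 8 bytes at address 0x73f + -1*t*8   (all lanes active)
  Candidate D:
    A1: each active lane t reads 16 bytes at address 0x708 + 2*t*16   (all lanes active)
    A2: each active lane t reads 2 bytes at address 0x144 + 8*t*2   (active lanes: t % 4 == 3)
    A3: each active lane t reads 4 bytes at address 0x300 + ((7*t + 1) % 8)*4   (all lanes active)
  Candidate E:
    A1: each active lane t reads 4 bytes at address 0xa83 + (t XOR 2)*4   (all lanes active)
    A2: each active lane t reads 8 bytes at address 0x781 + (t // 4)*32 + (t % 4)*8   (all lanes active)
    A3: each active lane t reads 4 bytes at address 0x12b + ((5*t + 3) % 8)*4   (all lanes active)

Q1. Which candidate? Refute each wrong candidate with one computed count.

A: A3 gives 2 transactions, not 1
C: A1 gives 1 transaction, not 4
D: A1 gives 8 transactions, not 4
E: A1 gives 2 transactions, not 4
B: all counts match (4,5,1)

Answer: B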